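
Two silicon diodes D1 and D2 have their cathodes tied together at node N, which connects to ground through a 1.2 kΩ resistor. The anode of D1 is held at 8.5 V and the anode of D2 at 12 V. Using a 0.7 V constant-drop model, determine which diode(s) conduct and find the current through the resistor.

Assume both conduct. Then node N would need to be at both 8.5−0.7 = 7.8 V and 12−0.7 = 11.3 V, which is impossible.
Assume only D2 conducts: V_N = 12 − 0.7 = 11.3 V, so I_R = 11.3/1.2 = 9.42 mA.
Check D1: its anode-to-cathode voltage is 8.5 − 11.3 = -2.8 V < 0.7 V, so it is off. The assumption is consistent.

Only D2 conducts; I_R ≈ 9.4 mA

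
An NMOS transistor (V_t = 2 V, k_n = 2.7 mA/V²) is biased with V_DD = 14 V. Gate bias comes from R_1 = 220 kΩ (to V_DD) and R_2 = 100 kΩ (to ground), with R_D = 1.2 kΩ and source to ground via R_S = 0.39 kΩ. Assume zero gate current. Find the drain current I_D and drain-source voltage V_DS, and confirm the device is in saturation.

V_G = V_DD·R_2/(R_1+R_2) = 14×100/320 = 4.38 V.
Assume saturation: I_D = (k_n/2)(V_GS − V_t)² with V_GS = V_G − I_D·R_S = 4.38 − 0.39·I_D.
Substituting gives 0.205·I_D² − 3.5·I_D + 7.61 = 0, with roots I_D = 2.56 or 14.5 mA.
The root I_D = 14.5 mA gives V_GS = -1.28 V ≤ V_t, so take I_D = 2.56 mA.
Then V_GS = 3.38 V and V_DS = V_DD − I_D(R_D+R_S) = 14 − 2.56×1.59 = 9.93 V.
Saturation requires V_DS ≥ V_GS − V_t = 1.38 V; 9.93 ≥ 1.38 ✓.

I_D ≈ 2.6 mA, V_DS ≈ 9.9 V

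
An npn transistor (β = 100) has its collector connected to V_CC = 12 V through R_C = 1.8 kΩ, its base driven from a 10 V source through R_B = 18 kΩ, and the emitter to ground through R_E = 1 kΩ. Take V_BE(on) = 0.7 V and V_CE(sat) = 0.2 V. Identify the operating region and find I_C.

Assume active: I_B = (10 − 0.7)/(18 + 101×1) = 0.0782 mA, I_C = β·I_B = 7.82 mA.
Then V_CE = 12 − 7.82×1.8 − 7.89×1 = -9.96 V < 0.2 V — the active assumption fails.
Re-solve with V_CE = 0.2 V. KCL at the emitter: V_E/R_E = (V_BB−0.7−V_E)/R_B + (V_CC−0.2−V_E)/R_C, giving V_E = 4.39 V.
I_C = (V_CC − 0.2 − V_E)/R_C = (11.8 − 4.39)/1.8 = 4.12 mA.
Check: I_B = (9.3 − 4.39)/18 = 0.273 mA, and β·I_B = 27.3 mA > I_C, confirming saturation.

saturation; I_C ≈ 4.1 mA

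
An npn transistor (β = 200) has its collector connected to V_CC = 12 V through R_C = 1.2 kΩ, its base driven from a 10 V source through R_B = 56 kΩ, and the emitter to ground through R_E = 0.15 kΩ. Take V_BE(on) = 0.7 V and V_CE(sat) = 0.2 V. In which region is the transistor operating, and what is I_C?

Assume active: I_B = (10 − 0.7)/(56 + 201×0.15) = 0.108 mA, I_C = β·I_B = 21.6 mA.
Then V_CE = 12 − 21.6×1.2 − 21.7×0.15 = -17.2 V < 0.2 V — the active assumption fails.
Re-solve with V_CE = 0.2 V. KCL at the emitter: V_E/R_E = (V_BB−0.7−V_E)/R_B + (V_CC−0.2−V_E)/R_C, giving V_E = 1.33 V.
I_C = (V_CC − 0.2 − V_E)/R_C = (11.8 − 1.33)/1.2 = 8.72 mA.
Check: I_B = (9.3 − 1.33)/56 = 0.142 mA, and β·I_B = 28.5 mA > I_C, confirming saturation.

saturation; I_C ≈ 8.7 mA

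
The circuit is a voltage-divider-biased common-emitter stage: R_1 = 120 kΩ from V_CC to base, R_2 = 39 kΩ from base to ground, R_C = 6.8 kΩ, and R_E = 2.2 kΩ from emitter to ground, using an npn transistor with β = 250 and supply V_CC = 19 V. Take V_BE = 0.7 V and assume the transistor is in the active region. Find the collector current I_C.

Thevenize the base divider: V_Th = V_CC·R_2/(R_1+R_2) = 19×39/159 = 4.66 V, R_Th = R_1‖R_2 = 29.4 kΩ.
Base-emitter loop: V_Th = I_B·R_Th + V_BE + (β+1)I_B·R_E, so I_B = (4.66 − 0.7) / (29.4 + 251×2.2) = 0.00681 mA.
I_C = β·I_B = 250×0.00681 = 1.7 mA, and I_E = (β+1)I_B = 1.71 mA.
V_CE = V_CC − I_C·R_C − I_E·R_E = 19 − 1.7×6.8 − 1.71×2.2 = 3.66 V.
V_CE = 3.66 V > 0.2 V confirms active-region operation.

I_C ≈ 1.7 mA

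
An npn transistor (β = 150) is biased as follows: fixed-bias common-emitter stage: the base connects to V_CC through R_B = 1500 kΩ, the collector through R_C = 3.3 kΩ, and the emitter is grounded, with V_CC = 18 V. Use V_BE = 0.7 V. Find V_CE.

Base loop: V_CC = I_B·R_B + V_BE, so I_B = (18 − 0.7)/1500 kΩ = 0.0115 mA.
In the active region I_C = β·I_B = 150 × 0.0115 = 1.73 mA.
Collector loop: V_CE = V_CC − I_C·R_C = 18 − 1.73×3.3 = 12.3 V.
Since V_CE = 12.3 V > V_CE(sat) ≈ 0.2 V, the transistor is in the active region as assumed.

V_CE ≈ 12 V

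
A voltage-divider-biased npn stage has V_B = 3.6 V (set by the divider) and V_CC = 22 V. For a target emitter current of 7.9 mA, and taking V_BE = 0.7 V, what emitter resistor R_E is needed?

R_E ≈ 0.37 kΩ

V_E = V_B − V_BE = 3.6 − 0.7 = 2.9 V.
R_E = V_E / I_E = 2.9 / 7.9 = 0.367 kΩ.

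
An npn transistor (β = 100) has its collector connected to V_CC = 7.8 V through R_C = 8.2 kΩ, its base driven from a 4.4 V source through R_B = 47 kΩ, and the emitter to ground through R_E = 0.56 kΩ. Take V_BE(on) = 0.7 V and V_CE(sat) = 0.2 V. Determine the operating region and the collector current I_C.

saturation; I_C ≈ 0.86 mA

Assume active: I_B = (4.4 − 0.7)/(47 + 101×0.56) = 0.0357 mA, I_C = β·I_B = 3.57 mA.
Then V_CE = 7.8 − 3.57×8.2 − 3.61×0.56 = -23.5 V < 0.2 V — the active assumption fails.
Re-solve with V_CE = 0.2 V. KCL at the emitter: V_E/R_E = (V_BB−0.7−V_E)/R_B + (V_CC−0.2−V_E)/R_C, giving V_E = 0.521 V.
I_C = (V_CC − 0.2 − V_E)/R_C = (7.6 − 0.521)/8.2 = 0.863 mA.
Check: I_B = (3.7 − 0.521)/47 = 0.0676 mA, and β·I_B = 6.76 mA > I_C, confirming saturation.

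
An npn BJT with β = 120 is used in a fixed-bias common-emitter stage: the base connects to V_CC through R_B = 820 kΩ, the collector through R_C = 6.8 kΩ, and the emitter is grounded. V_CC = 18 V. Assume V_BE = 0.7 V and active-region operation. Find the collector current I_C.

Base loop: V_CC = I_B·R_B + V_BE, so I_B = (18 − 0.7)/820 kΩ = 0.0211 mA.
In the active region I_C = β·I_B = 120 × 0.0211 = 2.53 mA.
Collector loop: V_CE = V_CC − I_C·R_C = 18 − 2.53×6.8 = 0.784 V.
Since V_CE = 0.784 V > V_CE(sat) ≈ 0.2 V, the transistor is in the active region as assumed.

I_C ≈ 2.5 mA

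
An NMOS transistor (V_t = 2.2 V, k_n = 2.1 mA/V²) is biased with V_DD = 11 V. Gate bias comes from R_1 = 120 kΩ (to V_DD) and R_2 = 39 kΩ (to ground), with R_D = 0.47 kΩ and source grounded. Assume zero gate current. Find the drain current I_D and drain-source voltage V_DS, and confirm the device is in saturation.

I_D ≈ 0.26 mA, V_DS ≈ 11 V

V_G = V_DD·R_2/(R_1+R_2) = 11×39/159 = 2.7 V. With the source grounded, V_GS = V_G = 2.7 V.
Assume saturation: I_D = (k_n/2)(V_GS − V_t)² = (2.1/2)×(2.7 − 2.2)² = 1.05×0.498² = 0.261 mA.
V_DS = V_DD − I_D·R_D = 11 − 0.261×0.47 = 10.9 V.
Saturation requires V_DS ≥ V_GS − V_t = 0.498 V; 10.9 ≥ 0.498 ✓.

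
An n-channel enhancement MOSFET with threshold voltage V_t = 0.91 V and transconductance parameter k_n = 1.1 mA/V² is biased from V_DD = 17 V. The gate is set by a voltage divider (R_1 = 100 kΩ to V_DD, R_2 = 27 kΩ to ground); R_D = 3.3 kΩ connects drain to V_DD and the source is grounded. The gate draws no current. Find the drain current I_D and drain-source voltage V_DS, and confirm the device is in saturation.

I_D ≈ 4 mA, V_DS ≈ 3.7 V

V_G = V_DD·R_2/(R_1+R_2) = 17×27/127 = 3.61 V. With the source grounded, V_GS = V_G = 3.61 V.
Assume saturation: I_D = (k_n/2)(V_GS − V_t)² = (1.1/2)×(3.61 − 0.91)² = 0.55×2.7² = 4.02 mA.
V_DS = V_DD − I_D·R_D = 17 − 4.02×3.3 = 3.73 V.
Saturation requires V_DS ≥ V_GS − V_t = 2.7 V; 3.73 ≥ 2.7 ✓.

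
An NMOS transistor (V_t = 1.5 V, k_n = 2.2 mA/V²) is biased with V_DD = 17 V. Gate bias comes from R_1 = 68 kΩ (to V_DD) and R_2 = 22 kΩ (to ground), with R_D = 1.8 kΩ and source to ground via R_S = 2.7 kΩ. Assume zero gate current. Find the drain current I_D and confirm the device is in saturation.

V_G = V_DD·R_2/(R_1+R_2) = 17×22/90 = 4.16 V.
Assume saturation: I_D = (k_n/2)(V_GS − V_t)² with V_GS = V_G − I_D·R_S = 4.16 − 2.7·I_D.
Substituting gives 8.02·I_D² − 16.8·I_D + 7.76 = 0, with roots I_D = 0.69 or 1.4 mA.
The root I_D = 1.4 mA gives V_GS = 0.371 V ≤ V_t, so take I_D = 0.69 mA.
Then V_GS = 2.29 V and V_DS = V_DD − I_D(R_D+R_S) = 17 − 0.69×4.5 = 13.9 V.
Saturation requires V_DS ≥ V_GS − V_t = 0.792 V; 13.9 ≥ 0.792 ✓.

I_D ≈ 0.69 mA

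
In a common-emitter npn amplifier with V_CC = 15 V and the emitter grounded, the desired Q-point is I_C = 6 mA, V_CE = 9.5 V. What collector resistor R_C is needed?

R_C ≈ 0.92 kΩ

Collector loop: V_CC = I_C·R_C + V_CE.
R_C = (V_CC − V_CE)/I_C = (15 − 9.5)/6 = 0.917 kΩ.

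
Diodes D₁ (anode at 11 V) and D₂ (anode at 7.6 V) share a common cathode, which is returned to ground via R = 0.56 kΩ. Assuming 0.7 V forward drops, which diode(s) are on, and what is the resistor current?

Assume both conduct. Then node N would need to be at both 11−0.7 = 10.3 V and 7.6−0.7 = 6.9 V, which is impossible.
Assume only D₁ conducts: V_N = 11 − 0.7 = 10.3 V, so I_R = 10.3/0.56 = 18.4 mA.
Check D₂: its anode-to-cathode voltage is 7.6 − 10.3 = -2.7 V < 0.7 V, so it is off. The assumption is consistent.

Only D₁ conducts; I_R ≈ 18 mA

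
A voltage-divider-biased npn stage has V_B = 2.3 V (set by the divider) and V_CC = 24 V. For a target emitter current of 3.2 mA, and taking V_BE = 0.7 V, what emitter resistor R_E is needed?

R_E ≈ 0.5 kΩ

V_E = V_B − V_BE = 2.3 − 0.7 = 1.6 V.
R_E = V_E / I_E = 1.6 / 3.2 = 0.5 kΩ.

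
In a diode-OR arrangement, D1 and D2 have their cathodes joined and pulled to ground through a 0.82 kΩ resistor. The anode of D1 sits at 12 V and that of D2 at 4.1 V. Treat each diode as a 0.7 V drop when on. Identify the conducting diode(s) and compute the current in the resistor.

Assume both conduct. Then node N would need to be at both 12−0.7 = 11.3 V and 4.1−0.7 = 3.4 V, which is impossible.
Assume only D1 conducts: V_N = 12 − 0.7 = 11.3 V, so I_R = 11.3/0.82 = 13.8 mA.
Check D2: its anode-to-cathode voltage is 4.1 − 11.3 = -7.2 V < 0.7 V, so it is off. The assumption is consistent.

Only D1 conducts; I_R ≈ 14 mA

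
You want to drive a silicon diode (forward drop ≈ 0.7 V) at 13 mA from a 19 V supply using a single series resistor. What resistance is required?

R ≈ 1.4 kΩ

The resistor drops V_S − V_D = 19 − 0.7 = 18.3 V at 13 mA.
R = 18.3 V / 13 mA = 1.41 kΩ.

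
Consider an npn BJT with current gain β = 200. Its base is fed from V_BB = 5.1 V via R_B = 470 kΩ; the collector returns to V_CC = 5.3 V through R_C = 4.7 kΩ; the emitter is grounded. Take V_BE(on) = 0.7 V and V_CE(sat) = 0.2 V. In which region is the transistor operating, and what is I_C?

Assume active: I_B = (5.1 − 0.7)/470 = 0.00936 mA, giving I_C = β·I_B = 1.87 mA.
But then V_CE = 5.3 − 1.87×4.7 = -3.5 V < V_CE(sat) = 0.2 V — impossible in the active region.
So the transistor is saturated. With V_CE = 0.2 V, I_C = (V_CC − 0.2)/R_C = 5.1/4.7 = 1.09 mA.
Check: β·I_B = 1.87 mA > I_C = 1.09 mA, confirming saturation.

saturation; I_C ≈ 1.1 mA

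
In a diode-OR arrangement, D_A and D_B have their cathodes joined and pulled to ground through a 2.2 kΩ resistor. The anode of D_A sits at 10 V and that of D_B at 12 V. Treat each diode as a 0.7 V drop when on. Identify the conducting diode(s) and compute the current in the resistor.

Assume both conduct. Then node N would need to be at both 10−0.7 = 9.3 V and 12−0.7 = 11.3 V, which is impossible.
Assume only D_B conducts: V_N = 12 − 0.7 = 11.3 V, so I_R = 11.3/2.2 = 5.14 mA.
Check D_A: its anode-to-cathode voltage is 10 − 11.3 = -1.3 V < 0.7 V, so it is off. The assumption is consistent.

Only D_B conducts; I_R ≈ 5.1 mA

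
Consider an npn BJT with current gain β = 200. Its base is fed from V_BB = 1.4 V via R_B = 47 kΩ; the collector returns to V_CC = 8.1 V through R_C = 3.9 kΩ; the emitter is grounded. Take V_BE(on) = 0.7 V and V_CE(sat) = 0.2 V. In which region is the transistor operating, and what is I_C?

saturation; I_C ≈ 2 mA

Assume active: I_B = (1.4 − 0.7)/47 = 0.0149 mA, giving I_C = β·I_B = 2.98 mA.
But then V_CE = 8.1 − 2.98×3.9 = -3.52 V < V_CE(sat) = 0.2 V — impossible in the active region.
So the transistor is saturated. With V_CE = 0.2 V, I_C = (V_CC − 0.2)/R_C = 7.9/3.9 = 2.03 mA.
Check: β·I_B = 2.98 mA > I_C = 2.03 mA, confirming saturation.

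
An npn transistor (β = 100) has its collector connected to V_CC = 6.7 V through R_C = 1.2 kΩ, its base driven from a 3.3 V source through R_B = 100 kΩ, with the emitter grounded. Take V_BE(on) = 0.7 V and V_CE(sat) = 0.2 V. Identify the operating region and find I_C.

Assume active. Base-emitter loop: I_B = (V_BB − V_BE)/R_B = (3.3 − 0.7)/100 = 0.026 mA.
I_C = β·I_B = 100×0.026 = 2.6 mA.
V_CE = V_CC − I_C·R_C = 6.7 − 2.6×1.2 = 3.58 V > V_CE(sat), so the active-region assumption holds.

active; I_C ≈ 2.6 mA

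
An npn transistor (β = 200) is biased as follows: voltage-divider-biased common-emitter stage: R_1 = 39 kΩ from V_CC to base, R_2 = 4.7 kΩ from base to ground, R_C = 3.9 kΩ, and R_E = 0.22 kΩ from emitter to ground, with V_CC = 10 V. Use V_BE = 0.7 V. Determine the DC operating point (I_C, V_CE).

Thevenize the base divider: V_Th = V_CC·R_2/(R_1+R_2) = 10×4.7/43.7 = 1.08 V, R_Th = R_1‖R_2 = 4.19 kΩ.
Base-emitter loop: V_Th = I_B·R_Th + V_BE + (β+1)I_B·R_E, so I_B = (1.08 − 0.7) / (4.19 + 201×0.22) = 0.00776 mA.
I_C = β·I_B = 200×0.00776 = 1.55 mA, and I_E = (β+1)I_B = 1.56 mA.
V_CE = V_CC − I_C·R_C − I_E·R_E = 10 − 1.55×3.9 − 1.56×0.22 = 3.61 V.
V_CE = 3.61 V > 0.2 V confirms active-region operation.

I_C ≈ 1.6 mA, V_CE ≈ 3.6 V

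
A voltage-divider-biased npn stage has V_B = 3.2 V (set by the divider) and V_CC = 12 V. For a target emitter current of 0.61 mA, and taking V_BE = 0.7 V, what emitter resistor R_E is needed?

V_E = V_B − V_BE = 3.2 − 0.7 = 2.5 V.
R_E = V_E / I_E = 2.5 / 0.61 = 4.1 kΩ.

R_E ≈ 4.1 kΩ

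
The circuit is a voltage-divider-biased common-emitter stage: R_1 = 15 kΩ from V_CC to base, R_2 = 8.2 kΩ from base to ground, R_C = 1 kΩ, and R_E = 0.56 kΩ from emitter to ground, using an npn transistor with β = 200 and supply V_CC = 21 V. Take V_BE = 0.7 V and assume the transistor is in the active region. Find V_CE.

V_CE ≈ 3.2 V

Thevenize the base divider: V_Th = V_CC·R_2/(R_1+R_2) = 21×8.2/23.2 = 7.42 V, R_Th = R_1‖R_2 = 5.3 kΩ.
Base-emitter loop: V_Th = I_B·R_Th + V_BE + (β+1)I_B·R_E, so I_B = (7.42 − 0.7) / (5.3 + 201×0.56) = 0.057 mA.
I_C = β·I_B = 200×0.057 = 11.4 mA, and I_E = (β+1)I_B = 11.5 mA.
V_CE = V_CC − I_C·R_C − I_E·R_E = 21 − 11.4×1 − 11.5×0.56 = 3.17 V.
V_CE = 3.17 V > 0.2 V confirms active-region operation.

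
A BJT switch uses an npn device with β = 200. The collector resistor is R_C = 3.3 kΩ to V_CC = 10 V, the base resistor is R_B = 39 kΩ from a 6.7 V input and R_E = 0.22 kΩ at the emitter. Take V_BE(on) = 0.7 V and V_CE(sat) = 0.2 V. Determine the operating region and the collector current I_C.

Assume active: I_B = (6.7 − 0.7)/(39 + 201×0.22) = 0.0721 mA, I_C = β·I_B = 14.4 mA.
Then V_CE = 10 − 14.4×3.3 − 14.5×0.22 = -40.8 V < 0.2 V — the active assumption fails.
Re-solve with V_CE = 0.2 V. KCL at the emitter: V_E/R_E = (V_BB−0.7−V_E)/R_B + (V_CC−0.2−V_E)/R_C, giving V_E = 0.641 V.
I_C = (V_CC − 0.2 − V_E)/R_C = (9.8 − 0.641)/3.3 = 2.78 mA.
Check: I_B = (6 − 0.641)/39 = 0.137 mA, and β·I_B = 27.5 mA > I_C, confirming saturation.

saturation; I_C ≈ 2.8 mA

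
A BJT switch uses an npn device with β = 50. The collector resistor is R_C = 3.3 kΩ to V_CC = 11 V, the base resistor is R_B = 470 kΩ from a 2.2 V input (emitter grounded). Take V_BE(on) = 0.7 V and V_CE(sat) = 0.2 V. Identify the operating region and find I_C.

active; I_C ≈ 0.16 mA

Assume active. Base-emitter loop: I_B = (V_BB − V_BE)/R_B = (2.2 − 0.7)/470 = 0.00319 mA.
I_C = β·I_B = 50×0.00319 = 0.16 mA.
V_CE = V_CC − I_C·R_C = 11 − 0.16×3.3 = 10.5 V > V_CE(sat), so the active-region assumption holds.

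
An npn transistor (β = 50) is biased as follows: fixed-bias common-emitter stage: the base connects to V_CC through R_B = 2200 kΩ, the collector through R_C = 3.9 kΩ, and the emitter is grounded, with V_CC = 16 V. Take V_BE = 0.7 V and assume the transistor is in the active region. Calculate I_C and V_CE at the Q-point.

I_C ≈ 0.35 mA, V_CE ≈ 15 V

Base loop: V_CC = I_B·R_B + V_BE, so I_B = (16 − 0.7)/2200 kΩ = 0.00695 mA.
In the active region I_C = β·I_B = 50 × 0.00695 = 0.348 mA.
Collector loop: V_CE = V_CC − I_C·R_C = 16 − 0.348×3.9 = 14.6 V.
Since V_CE = 14.6 V > V_CE(sat) ≈ 0.2 V, the transistor is in the active region as assumed.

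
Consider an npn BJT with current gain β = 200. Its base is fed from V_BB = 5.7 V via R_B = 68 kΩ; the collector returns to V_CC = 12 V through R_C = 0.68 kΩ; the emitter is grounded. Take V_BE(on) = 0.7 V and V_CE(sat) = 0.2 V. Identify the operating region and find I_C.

Assume active. Base-emitter loop: I_B = (V_BB − V_BE)/R_B = (5.7 − 0.7)/68 = 0.0735 mA.
I_C = β·I_B = 200×0.0735 = 14.7 mA.
V_CE = V_CC − I_C·R_C = 12 − 14.7×0.68 = 2 V > V_CE(sat), so the active-region assumption holds.

active; I_C ≈ 15 mA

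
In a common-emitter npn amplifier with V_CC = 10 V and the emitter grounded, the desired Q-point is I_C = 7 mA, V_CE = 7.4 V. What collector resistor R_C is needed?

R_C ≈ 0.37 kΩ

Collector loop: V_CC = I_C·R_C + V_CE.
R_C = (V_CC − V_CE)/I_C = (10 − 7.4)/7 = 0.371 kΩ.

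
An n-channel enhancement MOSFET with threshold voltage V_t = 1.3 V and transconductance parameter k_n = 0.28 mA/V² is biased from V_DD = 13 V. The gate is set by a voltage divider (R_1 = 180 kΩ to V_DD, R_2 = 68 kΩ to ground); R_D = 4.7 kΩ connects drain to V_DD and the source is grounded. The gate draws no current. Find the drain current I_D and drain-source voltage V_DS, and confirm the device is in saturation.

V_G = V_DD·R_2/(R_1+R_2) = 13×68/248 = 3.56 V. With the source grounded, V_GS = V_G = 3.56 V.
Assume saturation: I_D = (k_n/2)(V_GS − V_t)² = (0.28/2)×(3.56 − 1.3)² = 0.14×2.26² = 0.718 mA.
V_DS = V_DD − I_D·R_D = 13 − 0.718×4.7 = 9.63 V.
Saturation requires V_DS ≥ V_GS − V_t = 2.26 V; 9.63 ≥ 2.26 ✓.

I_D ≈ 0.72 mA, V_DS ≈ 9.6 V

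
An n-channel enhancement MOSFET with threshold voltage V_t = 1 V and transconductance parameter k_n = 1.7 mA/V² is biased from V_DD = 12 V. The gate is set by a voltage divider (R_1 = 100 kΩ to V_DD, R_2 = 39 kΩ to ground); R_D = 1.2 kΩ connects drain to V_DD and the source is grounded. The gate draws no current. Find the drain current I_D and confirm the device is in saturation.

V_G = V_DD·R_2/(R_1+R_2) = 12×39/139 = 3.37 V. With the source grounded, V_GS = V_G = 3.37 V.
Assume saturation: I_D = (k_n/2)(V_GS − V_t)² = (1.7/2)×(3.37 − 1)² = 0.85×2.37² = 4.76 mA.
V_DS = V_DD − I_D·R_D = 12 − 4.76×1.2 = 6.29 V.
Saturation requires V_DS ≥ V_GS − V_t = 2.37 V; 6.29 ≥ 2.37 ✓.

I_D ≈ 4.8 mA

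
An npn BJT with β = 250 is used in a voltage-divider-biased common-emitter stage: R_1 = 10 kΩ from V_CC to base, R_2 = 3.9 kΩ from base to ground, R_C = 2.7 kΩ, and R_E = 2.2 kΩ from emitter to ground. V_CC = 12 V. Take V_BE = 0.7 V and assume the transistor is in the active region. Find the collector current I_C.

Thevenize the base divider: V_Th = V_CC·R_2/(R_1+R_2) = 12×3.9/13.9 = 3.37 V, R_Th = R_1‖R_2 = 2.81 kΩ.
Base-emitter loop: V_Th = I_B·R_Th + V_BE + (β+1)I_B·R_E, so I_B = (3.37 − 0.7) / (2.81 + 251×2.2) = 0.00481 mA.
I_C = β·I_B = 250×0.00481 = 1.2 mA, and I_E = (β+1)I_B = 1.21 mA.
V_CE = V_CC − I_C·R_C − I_E·R_E = 12 − 1.2×2.7 − 1.21×2.2 = 6.1 V.
V_CE = 6.1 V > 0.2 V confirms active-region operation.

I_C ≈ 1.2 mA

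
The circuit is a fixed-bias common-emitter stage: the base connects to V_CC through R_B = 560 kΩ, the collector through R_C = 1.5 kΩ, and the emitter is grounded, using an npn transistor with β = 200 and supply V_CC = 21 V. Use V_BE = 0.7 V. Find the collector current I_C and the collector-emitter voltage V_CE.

I_C ≈ 7.3 mA, V_CE ≈ 10 V

Base loop: V_CC = I_B·R_B + V_BE, so I_B = (21 − 0.7)/560 kΩ = 0.0363 mA.
In the active region I_C = β·I_B = 200 × 0.0363 = 7.25 mA.
Collector loop: V_CE = V_CC − I_C·R_C = 21 − 7.25×1.5 = 10.1 V.
Since V_CE = 10.1 V > V_CE(sat) ≈ 0.2 V, the transistor is in the active region as assumed.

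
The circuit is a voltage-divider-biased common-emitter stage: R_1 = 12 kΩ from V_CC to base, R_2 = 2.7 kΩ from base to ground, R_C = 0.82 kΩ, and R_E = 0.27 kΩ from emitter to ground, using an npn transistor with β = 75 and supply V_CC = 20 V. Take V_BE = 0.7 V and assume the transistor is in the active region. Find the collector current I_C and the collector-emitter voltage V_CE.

Thevenize the base divider: V_Th = V_CC·R_2/(R_1+R_2) = 20×2.7/14.7 = 3.67 V, R_Th = R_1‖R_2 = 2.2 kΩ.
Base-emitter loop: V_Th = I_B·R_Th + V_BE + (β+1)I_B·R_E, so I_B = (3.67 − 0.7) / (2.2 + 76×0.27) = 0.131 mA.
I_C = β·I_B = 75×0.131 = 9.81 mA, and I_E = (β+1)I_B = 9.94 mA.
V_CE = V_CC − I_C·R_C − I_E·R_E = 20 − 9.81×0.82 − 9.94×0.27 = 9.27 V.
V_CE = 9.27 V > 0.2 V confirms active-region operation.

I_C ≈ 9.8 mA, V_CE ≈ 9.3 V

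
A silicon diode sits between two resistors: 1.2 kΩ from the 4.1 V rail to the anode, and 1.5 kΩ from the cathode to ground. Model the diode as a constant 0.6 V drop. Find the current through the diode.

I ≈ 1.3 mA

The two resistors are in series with the diode, so KVL gives 4.1 = I·1.2 + 0.6 + I·1.5.
I = (4.1 − 0.6) / (1.2 + 1.5) kΩ = 3.5 / 2.7 = 1.3 mA.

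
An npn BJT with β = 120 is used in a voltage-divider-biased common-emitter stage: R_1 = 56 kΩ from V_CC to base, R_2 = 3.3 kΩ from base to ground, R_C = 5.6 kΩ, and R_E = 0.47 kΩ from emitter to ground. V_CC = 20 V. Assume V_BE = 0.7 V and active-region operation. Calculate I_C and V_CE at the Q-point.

I_C ≈ 0.83 mA, V_CE ≈ 15 V

Thevenize the base divider: V_Th = V_CC·R_2/(R_1+R_2) = 20×3.3/59.3 = 1.11 V, R_Th = R_1‖R_2 = 3.12 kΩ.
Base-emitter loop: V_Th = I_B·R_Th + V_BE + (β+1)I_B·R_E, so I_B = (1.11 − 0.7) / (3.12 + 121×0.47) = 0.00688 mA.
I_C = β·I_B = 120×0.00688 = 0.826 mA, and I_E = (β+1)I_B = 0.833 mA.
V_CE = V_CC − I_C·R_C − I_E·R_E = 20 − 0.826×5.6 − 0.833×0.47 = 15 V.
V_CE = 15 V > 0.2 V confirms active-region operation.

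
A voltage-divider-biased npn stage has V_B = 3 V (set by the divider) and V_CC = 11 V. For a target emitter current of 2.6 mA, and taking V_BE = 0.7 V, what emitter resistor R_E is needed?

V_E = V_B − V_BE = 3 − 0.7 = 2.3 V.
R_E = V_E / I_E = 2.3 / 2.6 = 0.885 kΩ.

R_E ≈ 0.88 kΩ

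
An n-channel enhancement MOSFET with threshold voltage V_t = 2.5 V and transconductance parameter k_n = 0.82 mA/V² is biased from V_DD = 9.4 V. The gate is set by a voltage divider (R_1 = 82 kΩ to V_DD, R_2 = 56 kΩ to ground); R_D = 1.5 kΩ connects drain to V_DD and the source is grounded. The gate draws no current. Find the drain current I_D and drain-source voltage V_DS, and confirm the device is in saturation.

I_D ≈ 0.71 mA, V_DS ≈ 8.3 V

V_G = V_DD·R_2/(R_1+R_2) = 9.4×56/138 = 3.81 V. With the source grounded, V_GS = V_G = 3.81 V.
Assume saturation: I_D = (k_n/2)(V_GS − V_t)² = (0.82/2)×(3.81 − 2.5)² = 0.41×1.31² = 0.708 mA.
V_DS = V_DD − I_D·R_D = 9.4 − 0.708×1.5 = 8.34 V.
Saturation requires V_DS ≥ V_GS − V_t = 1.31 V; 8.34 ≥ 1.31 ✓.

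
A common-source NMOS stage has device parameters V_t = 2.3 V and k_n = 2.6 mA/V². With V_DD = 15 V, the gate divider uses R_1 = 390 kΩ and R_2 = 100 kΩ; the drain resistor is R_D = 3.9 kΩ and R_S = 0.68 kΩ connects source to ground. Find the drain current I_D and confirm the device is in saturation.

V_G = V_DD·R_2/(R_1+R_2) = 15×100/490 = 3.06 V.
Assume saturation: I_D = (k_n/2)(V_GS − V_t)² with V_GS = V_G − I_D·R_S = 3.06 − 0.68·I_D.
Substituting gives 0.601·I_D² − 2.35·I_D + 0.753 = 0, with roots I_D = 0.353 or 3.55 mA.
The root I_D = 3.55 mA gives V_GS = 0.648 V ≤ V_t, so take I_D = 0.353 mA.
Then V_GS = 2.82 V and V_DS = V_DD − I_D(R_D+R_S) = 15 − 0.353×4.58 = 13.4 V.
Saturation requires V_DS ≥ V_GS − V_t = 0.521 V; 13.4 ≥ 0.521 ✓.

I_D ≈ 0.35 mA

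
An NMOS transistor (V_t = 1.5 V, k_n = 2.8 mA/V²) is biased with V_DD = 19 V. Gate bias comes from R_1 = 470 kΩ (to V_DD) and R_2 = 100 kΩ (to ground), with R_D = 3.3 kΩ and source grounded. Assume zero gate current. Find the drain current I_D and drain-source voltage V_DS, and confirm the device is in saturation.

V_G = V_DD·R_2/(R_1+R_2) = 19×100/570 = 3.33 V. With the source grounded, V_GS = V_G = 3.33 V.
Assume saturation: I_D = (k_n/2)(V_GS − V_t)² = (2.8/2)×(3.33 − 1.5)² = 1.4×1.83² = 4.71 mA.
V_DS = V_DD − I_D·R_D = 19 − 4.71×3.3 = 3.47 V.
Saturation requires V_DS ≥ V_GS − V_t = 1.83 V; 3.47 ≥ 1.83 ✓.

I_D ≈ 4.7 mA, V_DS ≈ 3.5 V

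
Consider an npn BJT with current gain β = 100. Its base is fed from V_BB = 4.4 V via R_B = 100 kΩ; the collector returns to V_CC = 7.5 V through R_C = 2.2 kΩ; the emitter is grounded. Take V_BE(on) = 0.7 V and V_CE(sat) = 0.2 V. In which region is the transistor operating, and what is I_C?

Assume active: I_B = (4.4 − 0.7)/100 = 0.037 mA, giving I_C = β·I_B = 3.7 mA.
But then V_CE = 7.5 − 3.7×2.2 = -0.64 V < V_CE(sat) = 0.2 V — impossible in the active region.
So the transistor is saturated. With V_CE = 0.2 V, I_C = (V_CC − 0.2)/R_C = 7.3/2.2 = 3.32 mA.
Check: β·I_B = 3.7 mA > I_C = 3.32 mA, confirming saturation.

saturation; I_C ≈ 3.3 mA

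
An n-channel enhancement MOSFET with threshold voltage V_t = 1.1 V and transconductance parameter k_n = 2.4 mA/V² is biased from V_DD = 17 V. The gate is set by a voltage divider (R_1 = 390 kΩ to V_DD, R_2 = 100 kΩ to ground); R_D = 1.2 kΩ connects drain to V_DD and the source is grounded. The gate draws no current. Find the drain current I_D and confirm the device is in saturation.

I_D ≈ 6.7 mA

V_G = V_DD·R_2/(R_1+R_2) = 17×100/490 = 3.47 V. With the source grounded, V_GS = V_G = 3.47 V.
Assume saturation: I_D = (k_n/2)(V_GS − V_t)² = (2.4/2)×(3.47 − 1.1)² = 1.2×2.37² = 6.74 mA.
V_DS = V_DD − I_D·R_D = 17 − 6.74×1.2 = 8.92 V.
Saturation requires V_DS ≥ V_GS − V_t = 2.37 V; 8.92 ≥ 2.37 ✓.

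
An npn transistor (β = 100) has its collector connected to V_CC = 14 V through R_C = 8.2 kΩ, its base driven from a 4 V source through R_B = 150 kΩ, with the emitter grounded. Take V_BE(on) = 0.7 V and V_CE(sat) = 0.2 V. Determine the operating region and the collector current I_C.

Assume active: I_B = (4 − 0.7)/150 = 0.022 mA, giving I_C = β·I_B = 2.2 mA.
But then V_CE = 14 − 2.2×8.2 = -4.04 V < V_CE(sat) = 0.2 V — impossible in the active region.
So the transistor is saturated. With V_CE = 0.2 V, I_C = (V_CC − 0.2)/R_C = 13.8/8.2 = 1.68 mA.
Check: β·I_B = 2.2 mA > I_C = 1.68 mA, confirming saturation.

saturation; I_C ≈ 1.7 mA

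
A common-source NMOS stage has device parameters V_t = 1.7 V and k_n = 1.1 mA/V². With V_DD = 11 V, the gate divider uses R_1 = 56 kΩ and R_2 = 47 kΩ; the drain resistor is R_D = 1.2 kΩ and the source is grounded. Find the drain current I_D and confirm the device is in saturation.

I_D ≈ 6.1 mA

V_G = V_DD·R_2/(R_1+R_2) = 11×47/103 = 5.02 V. With the source grounded, V_GS = V_G = 5.02 V.
Assume saturation: I_D = (k_n/2)(V_GS − V_t)² = (1.1/2)×(5.02 − 1.7)² = 0.55×3.32² = 6.06 mA.
V_DS = V_DD − I_D·R_D = 11 − 6.06×1.2 = 3.73 V.
Saturation requires V_DS ≥ V_GS − V_t = 3.32 V; 3.73 ≥ 3.32 ✓.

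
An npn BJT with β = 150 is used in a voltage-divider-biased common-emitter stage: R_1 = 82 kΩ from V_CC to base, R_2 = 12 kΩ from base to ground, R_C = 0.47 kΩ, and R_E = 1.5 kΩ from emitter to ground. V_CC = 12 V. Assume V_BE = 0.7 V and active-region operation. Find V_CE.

Thevenize the base divider: V_Th = V_CC·R_2/(R_1+R_2) = 12×12/94 = 1.53 V, R_Th = R_1‖R_2 = 10.5 kΩ.
Base-emitter loop: V_Th = I_B·R_Th + V_BE + (β+1)I_B·R_E, so I_B = (1.53 − 0.7) / (10.5 + 151×1.5) = 0.00351 mA.
I_C = β·I_B = 150×0.00351 = 0.527 mA, and I_E = (β+1)I_B = 0.53 mA.
V_CE = V_CC − I_C·R_C − I_E·R_E = 12 − 0.527×0.47 − 0.53×1.5 = 11 V.
V_CE = 11 V > 0.2 V confirms active-region operation.

V_CE ≈ 11 V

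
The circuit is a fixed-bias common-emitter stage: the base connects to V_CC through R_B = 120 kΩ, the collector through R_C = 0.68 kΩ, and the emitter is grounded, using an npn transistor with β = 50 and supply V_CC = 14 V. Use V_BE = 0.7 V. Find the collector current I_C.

Base loop: V_CC = I_B·R_B + V_BE, so I_B = (14 − 0.7)/120 kΩ = 0.111 mA.
In the active region I_C = β·I_B = 50 × 0.111 = 5.54 mA.
Collector loop: V_CE = V_CC − I_C·R_C = 14 − 5.54×0.68 = 10.2 V.
Since V_CE = 10.2 V > V_CE(sat) ≈ 0.2 V, the transistor is in the active region as assumed.

I_C ≈ 5.5 mA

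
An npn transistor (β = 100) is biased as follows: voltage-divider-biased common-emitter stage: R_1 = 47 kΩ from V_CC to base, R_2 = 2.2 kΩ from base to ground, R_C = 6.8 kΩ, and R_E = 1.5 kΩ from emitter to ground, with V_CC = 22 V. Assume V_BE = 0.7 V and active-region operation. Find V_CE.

Thevenize the base divider: V_Th = V_CC·R_2/(R_1+R_2) = 22×2.2/49.2 = 0.984 V, R_Th = R_1‖R_2 = 2.1 kΩ.
Base-emitter loop: V_Th = I_B·R_Th + V_BE + (β+1)I_B·R_E, so I_B = (0.984 − 0.7) / (2.1 + 101×1.5) = 0.00185 mA.
I_C = β·I_B = 100×0.00185 = 0.185 mA, and I_E = (β+1)I_B = 0.187 mA.
V_CE = V_CC − I_C·R_C − I_E·R_E = 22 − 0.185×6.8 − 0.187×1.5 = 20.5 V.
V_CE = 20.5 V > 0.2 V confirms active-region operation.

V_CE ≈ 20 V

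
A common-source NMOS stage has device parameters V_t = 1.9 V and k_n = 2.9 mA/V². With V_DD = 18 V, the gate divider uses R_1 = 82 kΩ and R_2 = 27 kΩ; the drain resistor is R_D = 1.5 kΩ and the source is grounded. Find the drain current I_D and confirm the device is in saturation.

V_G = V_DD·R_2/(R_1+R_2) = 18×27/109 = 4.46 V. With the source grounded, V_GS = V_G = 4.46 V.
Assume saturation: I_D = (k_n/2)(V_GS − V_t)² = (2.9/2)×(4.46 − 1.9)² = 1.45×2.56² = 9.49 mA.
V_DS = V_DD − I_D·R_D = 18 − 9.49×1.5 = 3.76 V.
Saturation requires V_DS ≥ V_GS − V_t = 2.56 V; 3.76 ≥ 2.56 ✓.

I_D ≈ 9.5 mA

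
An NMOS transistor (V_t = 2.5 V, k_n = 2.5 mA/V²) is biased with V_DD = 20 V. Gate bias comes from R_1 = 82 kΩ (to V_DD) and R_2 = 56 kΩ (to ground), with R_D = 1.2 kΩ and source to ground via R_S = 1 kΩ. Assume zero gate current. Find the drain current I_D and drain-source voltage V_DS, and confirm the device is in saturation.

I_D ≈ 3.9 mA, V_DS ≈ 12 V

V_G = V_DD·R_2/(R_1+R_2) = 20×56/138 = 8.12 V.
Assume saturation: I_D = (k_n/2)(V_GS − V_t)² with V_GS = V_G − I_D·R_S = 8.12 − 1·I_D.
Substituting gives 1.25·I_D² − 15·I_D + 39.4 = 0, with roots I_D = 3.86 or 8.17 mA.
The root I_D = 8.17 mA gives V_GS = -0.057 V ≤ V_t, so take I_D = 3.86 mA.
Then V_GS = 4.26 V and V_DS = V_DD − I_D(R_D+R_S) = 20 − 3.86×2.2 = 11.5 V.
Saturation requires V_DS ≥ V_GS − V_t = 1.76 V; 11.5 ≥ 1.76 ✓.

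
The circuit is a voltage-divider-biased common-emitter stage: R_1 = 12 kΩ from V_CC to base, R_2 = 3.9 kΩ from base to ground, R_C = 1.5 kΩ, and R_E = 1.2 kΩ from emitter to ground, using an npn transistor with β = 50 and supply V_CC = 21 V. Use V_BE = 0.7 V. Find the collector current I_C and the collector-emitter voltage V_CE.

Thevenize the base divider: V_Th = V_CC·R_2/(R_1+R_2) = 21×3.9/15.9 = 5.15 V, R_Th = R_1‖R_2 = 2.94 kΩ.
Base-emitter loop: V_Th = I_B·R_Th + V_BE + (β+1)I_B·R_E, so I_B = (5.15 − 0.7) / (2.94 + 51×1.2) = 0.0694 mA.
I_C = β·I_B = 50×0.0694 = 3.47 mA, and I_E = (β+1)I_B = 3.54 mA.
V_CE = V_CC − I_C·R_C − I_E·R_E = 21 − 3.47×1.5 − 3.54×1.2 = 11.5 V.
V_CE = 11.5 V > 0.2 V confirms active-region operation.

I_C ≈ 3.5 mA, V_CE ≈ 12 V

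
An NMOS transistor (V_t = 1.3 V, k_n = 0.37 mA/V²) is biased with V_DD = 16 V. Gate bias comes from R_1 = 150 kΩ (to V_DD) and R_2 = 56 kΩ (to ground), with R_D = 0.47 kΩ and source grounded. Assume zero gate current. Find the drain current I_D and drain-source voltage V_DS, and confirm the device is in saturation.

I_D ≈ 1.7 mA, V_DS ≈ 15 V

V_G = V_DD·R_2/(R_1+R_2) = 16×56/206 = 4.35 V. With the source grounded, V_GS = V_G = 4.35 V.
Assume saturation: I_D = (k_n/2)(V_GS − V_t)² = (0.37/2)×(4.35 − 1.3)² = 0.185×3.05² = 1.72 mA.
V_DS = V_DD − I_D·R_D = 16 − 1.72×0.47 = 15.2 V.
Saturation requires V_DS ≥ V_GS − V_t = 3.05 V; 15.2 ≥ 3.05 ✓.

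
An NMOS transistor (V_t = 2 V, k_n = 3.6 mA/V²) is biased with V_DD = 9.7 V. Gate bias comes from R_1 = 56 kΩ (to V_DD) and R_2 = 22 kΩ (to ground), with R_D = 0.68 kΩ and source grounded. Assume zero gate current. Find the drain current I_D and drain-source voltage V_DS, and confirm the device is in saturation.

V_G = V_DD·R_2/(R_1+R_2) = 9.7×22/78 = 2.74 V. With the source grounded, V_GS = V_G = 2.74 V.
Assume saturation: I_D = (k_n/2)(V_GS − V_t)² = (3.6/2)×(2.74 − 2)² = 1.8×0.736² = 0.975 mA.
V_DS = V_DD − I_D·R_D = 9.7 − 0.975×0.68 = 9.04 V.
Saturation requires V_DS ≥ V_GS − V_t = 0.736 V; 9.04 ≥ 0.736 ✓.

I_D ≈ 0.97 mA, V_DS ≈ 9 V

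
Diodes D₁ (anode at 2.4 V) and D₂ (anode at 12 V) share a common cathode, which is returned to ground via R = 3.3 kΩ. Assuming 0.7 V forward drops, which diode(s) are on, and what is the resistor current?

Assume both conduct. Then node N would need to be at both 2.4−0.7 = 1.7 V and 12−0.7 = 11.3 V, which is impossible.
Assume only D₂ conducts: V_N = 12 − 0.7 = 11.3 V, so I_R = 11.3/3.3 = 3.42 mA.
Check D₁: its anode-to-cathode voltage is 2.4 − 11.3 = -8.9 V < 0.7 V, so it is off. The assumption is consistent.

Only D₂ conducts; I_R ≈ 3.4 mA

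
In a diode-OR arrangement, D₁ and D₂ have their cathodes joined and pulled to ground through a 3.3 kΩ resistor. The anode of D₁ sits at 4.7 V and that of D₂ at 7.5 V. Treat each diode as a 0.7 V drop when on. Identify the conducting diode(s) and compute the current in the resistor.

Only D₂ conducts; I_R ≈ 2.1 mA

Assume both conduct. Then node N would need to be at both 4.7−0.7 = 4 V and 7.5−0.7 = 6.8 V, which is impossible.
Assume only D₂ conducts: V_N = 7.5 − 0.7 = 6.8 V, so I_R = 6.8/3.3 = 2.06 mA.
Check D₁: its anode-to-cathode voltage is 4.7 − 6.8 = -2.1 V < 0.7 V, so it is off. The assumption is consistent.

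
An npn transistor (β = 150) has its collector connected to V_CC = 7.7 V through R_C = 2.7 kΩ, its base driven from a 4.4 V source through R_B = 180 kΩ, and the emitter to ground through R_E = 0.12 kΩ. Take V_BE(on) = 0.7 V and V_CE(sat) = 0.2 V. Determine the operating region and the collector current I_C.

saturation; I_C ≈ 2.7 mA

Assume active: I_B = (4.4 − 0.7)/(180 + 151×0.12) = 0.0187 mA, I_C = β·I_B = 2.8 mA.
Then V_CE = 7.7 − 2.8×2.7 − 2.82×0.12 = -0.202 V < 0.2 V — the active assumption fails.
Re-solve with V_CE = 0.2 V. KCL at the emitter: V_E/R_E = (V_BB−0.7−V_E)/R_B + (V_CC−0.2−V_E)/R_C, giving V_E = 0.321 V.
I_C = (V_CC − 0.2 − V_E)/R_C = (7.5 − 0.321)/2.7 = 2.66 mA.
Check: I_B = (3.7 − 0.321)/180 = 0.0188 mA, and β·I_B = 2.82 mA > I_C, confirming saturation.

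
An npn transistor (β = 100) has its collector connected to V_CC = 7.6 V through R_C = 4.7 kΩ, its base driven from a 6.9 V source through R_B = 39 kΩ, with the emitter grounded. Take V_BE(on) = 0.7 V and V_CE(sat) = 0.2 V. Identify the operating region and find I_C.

saturation; I_C ≈ 1.6 mA

Assume active: I_B = (6.9 − 0.7)/39 = 0.159 mA, giving I_C = β·I_B = 15.9 mA.
But then V_CE = 7.6 − 15.9×4.7 = -67.1 V < V_CE(sat) = 0.2 V — impossible in the active region.
So the transistor is saturated. With V_CE = 0.2 V, I_C = (V_CC − 0.2)/R_C = 7.4/4.7 = 1.57 mA.
Check: β·I_B = 15.9 mA > I_C = 1.57 mA, confirming saturation.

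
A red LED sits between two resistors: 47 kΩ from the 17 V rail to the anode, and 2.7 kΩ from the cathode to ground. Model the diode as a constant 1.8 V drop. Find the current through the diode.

The two resistors are in series with the diode, so KVL gives 17 = I·47 + 1.8 + I·2.7.
I = (17 − 1.8) / (47 + 2.7) kΩ = 15.2 / 49.7 = 0.306 mA.

I ≈ 0.31 mA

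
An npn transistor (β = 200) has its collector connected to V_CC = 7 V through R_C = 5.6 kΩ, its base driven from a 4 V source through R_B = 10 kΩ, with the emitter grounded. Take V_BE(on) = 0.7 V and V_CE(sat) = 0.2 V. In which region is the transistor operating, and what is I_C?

saturation; I_C ≈ 1.2 mA

Assume active: I_B = (4 − 0.7)/10 = 0.33 mA, giving I_C = β·I_B = 66 mA.
But then V_CE = 7 − 66×5.6 = -363 V < V_CE(sat) = 0.2 V — impossible in the active region.
So the transistor is saturated. With V_CE = 0.2 V, I_C = (V_CC − 0.2)/R_C = 6.8/5.6 = 1.21 mA.
Check: β·I_B = 66 mA > I_C = 1.21 mA, confirming saturation.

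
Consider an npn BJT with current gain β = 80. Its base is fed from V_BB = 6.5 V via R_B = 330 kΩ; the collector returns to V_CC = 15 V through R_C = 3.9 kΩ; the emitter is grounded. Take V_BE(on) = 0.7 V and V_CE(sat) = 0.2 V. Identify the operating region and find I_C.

active; I_C ≈ 1.4 mA

Assume active. Base-emitter loop: I_B = (V_BB − V_BE)/R_B = (6.5 − 0.7)/330 = 0.0176 mA.
I_C = β·I_B = 80×0.0176 = 1.41 mA.
V_CE = V_CC − I_C·R_C = 15 − 1.41×3.9 = 9.52 V > V_CE(sat), so the active-region assumption holds.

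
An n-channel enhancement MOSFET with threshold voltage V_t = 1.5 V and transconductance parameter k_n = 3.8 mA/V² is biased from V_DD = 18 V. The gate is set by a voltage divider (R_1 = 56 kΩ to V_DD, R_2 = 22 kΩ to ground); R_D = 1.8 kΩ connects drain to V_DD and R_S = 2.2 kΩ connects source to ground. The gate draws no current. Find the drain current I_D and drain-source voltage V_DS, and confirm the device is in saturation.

V_G = V_DD·R_2/(R_1+R_2) = 18×22/78 = 5.08 V.
Assume saturation: I_D = (k_n/2)(V_GS − V_t)² with V_GS = V_G − I_D·R_S = 5.08 − 2.2·I_D.
Substituting gives 9.2·I_D² − 30.9·I_D + 24.3 = 0, with roots I_D = 1.26 or 2.1 mA.
The root I_D = 2.1 mA gives V_GS = 0.448 V ≤ V_t, so take I_D = 1.26 mA.
Then V_GS = 2.31 V and V_DS = V_DD − I_D(R_D+R_S) = 18 − 1.26×4 = 13 V.
Saturation requires V_DS ≥ V_GS − V_t = 0.813 V; 13 ≥ 0.813 ✓.

I_D ≈ 1.3 mA, V_DS ≈ 13 V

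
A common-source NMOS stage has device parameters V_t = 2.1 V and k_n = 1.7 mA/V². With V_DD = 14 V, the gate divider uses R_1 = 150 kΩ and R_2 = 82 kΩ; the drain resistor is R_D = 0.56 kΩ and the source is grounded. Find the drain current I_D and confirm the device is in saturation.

V_G = V_DD·R_2/(R_1+R_2) = 14×82/232 = 4.95 V. With the source grounded, V_GS = V_G = 4.95 V.
Assume saturation: I_D = (k_n/2)(V_GS − V_t)² = (1.7/2)×(4.95 − 2.1)² = 0.85×2.85² = 6.9 mA.
V_DS = V_DD − I_D·R_D = 14 − 6.9×0.56 = 10.1 V.
Saturation requires V_DS ≥ V_GS − V_t = 2.85 V; 10.1 ≥ 2.85 ✓.

I_D ≈ 6.9 mA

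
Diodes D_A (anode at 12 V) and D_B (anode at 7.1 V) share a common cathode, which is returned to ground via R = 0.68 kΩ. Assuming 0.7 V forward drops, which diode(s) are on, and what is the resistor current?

Assume both conduct. Then node N would need to be at both 12−0.7 = 11.3 V and 7.1−0.7 = 6.4 V, which is impossible.
Assume only D_A conducts: V_N = 12 − 0.7 = 11.3 V, so I_R = 11.3/0.68 = 16.6 mA.
Check D_B: its anode-to-cathode voltage is 7.1 − 11.3 = -4.2 V < 0.7 V, so it is off. The assumption is consistent.

Only D_A conducts; I_R ≈ 17 mA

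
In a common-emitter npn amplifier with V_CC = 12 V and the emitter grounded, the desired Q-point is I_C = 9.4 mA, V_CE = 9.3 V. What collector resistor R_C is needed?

Collector loop: V_CC = I_C·R_C + V_CE.
R_C = (V_CC − V_CE)/I_C = (12 − 9.3)/9.4 = 0.287 kΩ.

R_C ≈ 0.29 kΩ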